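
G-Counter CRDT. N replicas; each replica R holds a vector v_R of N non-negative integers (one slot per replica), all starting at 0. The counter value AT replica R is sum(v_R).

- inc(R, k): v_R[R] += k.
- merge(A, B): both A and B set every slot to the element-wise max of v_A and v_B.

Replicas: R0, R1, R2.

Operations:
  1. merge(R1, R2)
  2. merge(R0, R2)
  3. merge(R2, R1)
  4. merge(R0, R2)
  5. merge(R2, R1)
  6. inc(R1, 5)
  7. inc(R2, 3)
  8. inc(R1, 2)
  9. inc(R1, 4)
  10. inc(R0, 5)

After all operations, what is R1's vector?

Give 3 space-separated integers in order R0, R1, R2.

Op 1: merge R1<->R2 -> R1=(0,0,0) R2=(0,0,0)
Op 2: merge R0<->R2 -> R0=(0,0,0) R2=(0,0,0)
Op 3: merge R2<->R1 -> R2=(0,0,0) R1=(0,0,0)
Op 4: merge R0<->R2 -> R0=(0,0,0) R2=(0,0,0)
Op 5: merge R2<->R1 -> R2=(0,0,0) R1=(0,0,0)
Op 6: inc R1 by 5 -> R1=(0,5,0) value=5
Op 7: inc R2 by 3 -> R2=(0,0,3) value=3
Op 8: inc R1 by 2 -> R1=(0,7,0) value=7
Op 9: inc R1 by 4 -> R1=(0,11,0) value=11
Op 10: inc R0 by 5 -> R0=(5,0,0) value=5

Answer: 0 11 0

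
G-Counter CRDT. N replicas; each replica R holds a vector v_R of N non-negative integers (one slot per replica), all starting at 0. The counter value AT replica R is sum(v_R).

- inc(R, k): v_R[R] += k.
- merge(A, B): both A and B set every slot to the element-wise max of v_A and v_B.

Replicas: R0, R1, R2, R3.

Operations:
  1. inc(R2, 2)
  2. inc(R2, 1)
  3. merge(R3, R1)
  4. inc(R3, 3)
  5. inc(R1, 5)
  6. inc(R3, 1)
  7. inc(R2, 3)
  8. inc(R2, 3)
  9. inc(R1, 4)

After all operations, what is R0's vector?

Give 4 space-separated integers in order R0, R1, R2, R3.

Answer: 0 0 0 0

Derivation:
Op 1: inc R2 by 2 -> R2=(0,0,2,0) value=2
Op 2: inc R2 by 1 -> R2=(0,0,3,0) value=3
Op 3: merge R3<->R1 -> R3=(0,0,0,0) R1=(0,0,0,0)
Op 4: inc R3 by 3 -> R3=(0,0,0,3) value=3
Op 5: inc R1 by 5 -> R1=(0,5,0,0) value=5
Op 6: inc R3 by 1 -> R3=(0,0,0,4) value=4
Op 7: inc R2 by 3 -> R2=(0,0,6,0) value=6
Op 8: inc R2 by 3 -> R2=(0,0,9,0) value=9
Op 9: inc R1 by 4 -> R1=(0,9,0,0) value=9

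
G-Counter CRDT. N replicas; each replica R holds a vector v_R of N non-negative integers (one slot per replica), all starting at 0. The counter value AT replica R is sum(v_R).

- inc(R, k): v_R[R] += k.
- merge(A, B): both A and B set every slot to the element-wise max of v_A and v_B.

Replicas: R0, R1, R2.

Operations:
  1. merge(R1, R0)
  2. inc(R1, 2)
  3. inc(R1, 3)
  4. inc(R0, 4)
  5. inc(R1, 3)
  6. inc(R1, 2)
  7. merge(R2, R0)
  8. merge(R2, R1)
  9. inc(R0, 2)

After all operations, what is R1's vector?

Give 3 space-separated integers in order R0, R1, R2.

Answer: 4 10 0

Derivation:
Op 1: merge R1<->R0 -> R1=(0,0,0) R0=(0,0,0)
Op 2: inc R1 by 2 -> R1=(0,2,0) value=2
Op 3: inc R1 by 3 -> R1=(0,5,0) value=5
Op 4: inc R0 by 4 -> R0=(4,0,0) value=4
Op 5: inc R1 by 3 -> R1=(0,8,0) value=8
Op 6: inc R1 by 2 -> R1=(0,10,0) value=10
Op 7: merge R2<->R0 -> R2=(4,0,0) R0=(4,0,0)
Op 8: merge R2<->R1 -> R2=(4,10,0) R1=(4,10,0)
Op 9: inc R0 by 2 -> R0=(6,0,0) value=6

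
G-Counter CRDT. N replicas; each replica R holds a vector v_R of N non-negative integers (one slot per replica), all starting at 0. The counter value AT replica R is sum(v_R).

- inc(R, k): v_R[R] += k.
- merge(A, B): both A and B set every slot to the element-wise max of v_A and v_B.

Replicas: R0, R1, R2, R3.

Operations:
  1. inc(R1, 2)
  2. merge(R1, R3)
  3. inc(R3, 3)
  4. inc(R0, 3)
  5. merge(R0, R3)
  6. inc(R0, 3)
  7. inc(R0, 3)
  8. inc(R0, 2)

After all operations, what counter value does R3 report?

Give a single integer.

Op 1: inc R1 by 2 -> R1=(0,2,0,0) value=2
Op 2: merge R1<->R3 -> R1=(0,2,0,0) R3=(0,2,0,0)
Op 3: inc R3 by 3 -> R3=(0,2,0,3) value=5
Op 4: inc R0 by 3 -> R0=(3,0,0,0) value=3
Op 5: merge R0<->R3 -> R0=(3,2,0,3) R3=(3,2,0,3)
Op 6: inc R0 by 3 -> R0=(6,2,0,3) value=11
Op 7: inc R0 by 3 -> R0=(9,2,0,3) value=14
Op 8: inc R0 by 2 -> R0=(11,2,0,3) value=16

Answer: 8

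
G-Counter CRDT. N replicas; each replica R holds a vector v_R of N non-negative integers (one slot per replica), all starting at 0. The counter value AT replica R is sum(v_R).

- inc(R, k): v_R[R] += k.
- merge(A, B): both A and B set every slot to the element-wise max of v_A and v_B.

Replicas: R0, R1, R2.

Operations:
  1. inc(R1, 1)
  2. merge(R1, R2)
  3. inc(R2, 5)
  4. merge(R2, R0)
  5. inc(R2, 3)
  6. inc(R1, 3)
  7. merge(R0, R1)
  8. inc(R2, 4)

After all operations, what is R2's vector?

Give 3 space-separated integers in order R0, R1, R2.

Op 1: inc R1 by 1 -> R1=(0,1,0) value=1
Op 2: merge R1<->R2 -> R1=(0,1,0) R2=(0,1,0)
Op 3: inc R2 by 5 -> R2=(0,1,5) value=6
Op 4: merge R2<->R0 -> R2=(0,1,5) R0=(0,1,5)
Op 5: inc R2 by 3 -> R2=(0,1,8) value=9
Op 6: inc R1 by 3 -> R1=(0,4,0) value=4
Op 7: merge R0<->R1 -> R0=(0,4,5) R1=(0,4,5)
Op 8: inc R2 by 4 -> R2=(0,1,12) value=13

Answer: 0 1 12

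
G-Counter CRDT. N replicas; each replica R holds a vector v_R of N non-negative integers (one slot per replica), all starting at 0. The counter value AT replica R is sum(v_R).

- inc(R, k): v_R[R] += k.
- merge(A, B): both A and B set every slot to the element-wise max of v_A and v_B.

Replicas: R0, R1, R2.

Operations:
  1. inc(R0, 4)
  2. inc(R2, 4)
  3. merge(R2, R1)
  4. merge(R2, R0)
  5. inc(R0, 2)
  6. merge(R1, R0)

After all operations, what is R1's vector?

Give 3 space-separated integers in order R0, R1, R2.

Answer: 6 0 4

Derivation:
Op 1: inc R0 by 4 -> R0=(4,0,0) value=4
Op 2: inc R2 by 4 -> R2=(0,0,4) value=4
Op 3: merge R2<->R1 -> R2=(0,0,4) R1=(0,0,4)
Op 4: merge R2<->R0 -> R2=(4,0,4) R0=(4,0,4)
Op 5: inc R0 by 2 -> R0=(6,0,4) value=10
Op 6: merge R1<->R0 -> R1=(6,0,4) R0=(6,0,4)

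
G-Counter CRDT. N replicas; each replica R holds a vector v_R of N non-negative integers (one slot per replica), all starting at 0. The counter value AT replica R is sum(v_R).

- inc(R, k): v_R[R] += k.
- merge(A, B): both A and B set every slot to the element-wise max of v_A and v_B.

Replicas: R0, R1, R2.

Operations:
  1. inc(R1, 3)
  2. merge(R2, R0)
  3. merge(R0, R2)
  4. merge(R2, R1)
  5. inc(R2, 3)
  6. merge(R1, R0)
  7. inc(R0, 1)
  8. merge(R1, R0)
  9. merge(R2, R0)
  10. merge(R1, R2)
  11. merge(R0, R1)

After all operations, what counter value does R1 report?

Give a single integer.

Op 1: inc R1 by 3 -> R1=(0,3,0) value=3
Op 2: merge R2<->R0 -> R2=(0,0,0) R0=(0,0,0)
Op 3: merge R0<->R2 -> R0=(0,0,0) R2=(0,0,0)
Op 4: merge R2<->R1 -> R2=(0,3,0) R1=(0,3,0)
Op 5: inc R2 by 3 -> R2=(0,3,3) value=6
Op 6: merge R1<->R0 -> R1=(0,3,0) R0=(0,3,0)
Op 7: inc R0 by 1 -> R0=(1,3,0) value=4
Op 8: merge R1<->R0 -> R1=(1,3,0) R0=(1,3,0)
Op 9: merge R2<->R0 -> R2=(1,3,3) R0=(1,3,3)
Op 10: merge R1<->R2 -> R1=(1,3,3) R2=(1,3,3)
Op 11: merge R0<->R1 -> R0=(1,3,3) R1=(1,3,3)

Answer: 7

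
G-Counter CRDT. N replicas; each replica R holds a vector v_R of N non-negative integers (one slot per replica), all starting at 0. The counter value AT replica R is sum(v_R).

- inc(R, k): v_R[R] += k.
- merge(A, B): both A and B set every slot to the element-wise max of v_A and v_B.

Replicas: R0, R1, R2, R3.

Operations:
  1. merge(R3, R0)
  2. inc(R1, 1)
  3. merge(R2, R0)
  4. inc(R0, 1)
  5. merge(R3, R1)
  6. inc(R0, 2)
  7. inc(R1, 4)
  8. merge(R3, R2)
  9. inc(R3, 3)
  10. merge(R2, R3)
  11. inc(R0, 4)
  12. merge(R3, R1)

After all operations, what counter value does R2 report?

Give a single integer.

Answer: 4

Derivation:
Op 1: merge R3<->R0 -> R3=(0,0,0,0) R0=(0,0,0,0)
Op 2: inc R1 by 1 -> R1=(0,1,0,0) value=1
Op 3: merge R2<->R0 -> R2=(0,0,0,0) R0=(0,0,0,0)
Op 4: inc R0 by 1 -> R0=(1,0,0,0) value=1
Op 5: merge R3<->R1 -> R3=(0,1,0,0) R1=(0,1,0,0)
Op 6: inc R0 by 2 -> R0=(3,0,0,0) value=3
Op 7: inc R1 by 4 -> R1=(0,5,0,0) value=5
Op 8: merge R3<->R2 -> R3=(0,1,0,0) R2=(0,1,0,0)
Op 9: inc R3 by 3 -> R3=(0,1,0,3) value=4
Op 10: merge R2<->R3 -> R2=(0,1,0,3) R3=(0,1,0,3)
Op 11: inc R0 by 4 -> R0=(7,0,0,0) value=7
Op 12: merge R3<->R1 -> R3=(0,5,0,3) R1=(0,5,0,3)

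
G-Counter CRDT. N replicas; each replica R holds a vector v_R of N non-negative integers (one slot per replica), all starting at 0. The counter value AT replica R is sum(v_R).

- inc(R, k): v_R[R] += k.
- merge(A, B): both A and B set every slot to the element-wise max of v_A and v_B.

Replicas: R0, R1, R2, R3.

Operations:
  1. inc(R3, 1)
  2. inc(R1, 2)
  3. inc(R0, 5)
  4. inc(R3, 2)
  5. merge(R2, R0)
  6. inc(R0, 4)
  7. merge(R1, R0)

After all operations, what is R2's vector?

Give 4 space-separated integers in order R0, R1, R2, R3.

Op 1: inc R3 by 1 -> R3=(0,0,0,1) value=1
Op 2: inc R1 by 2 -> R1=(0,2,0,0) value=2
Op 3: inc R0 by 5 -> R0=(5,0,0,0) value=5
Op 4: inc R3 by 2 -> R3=(0,0,0,3) value=3
Op 5: merge R2<->R0 -> R2=(5,0,0,0) R0=(5,0,0,0)
Op 6: inc R0 by 4 -> R0=(9,0,0,0) value=9
Op 7: merge R1<->R0 -> R1=(9,2,0,0) R0=(9,2,0,0)

Answer: 5 0 0 0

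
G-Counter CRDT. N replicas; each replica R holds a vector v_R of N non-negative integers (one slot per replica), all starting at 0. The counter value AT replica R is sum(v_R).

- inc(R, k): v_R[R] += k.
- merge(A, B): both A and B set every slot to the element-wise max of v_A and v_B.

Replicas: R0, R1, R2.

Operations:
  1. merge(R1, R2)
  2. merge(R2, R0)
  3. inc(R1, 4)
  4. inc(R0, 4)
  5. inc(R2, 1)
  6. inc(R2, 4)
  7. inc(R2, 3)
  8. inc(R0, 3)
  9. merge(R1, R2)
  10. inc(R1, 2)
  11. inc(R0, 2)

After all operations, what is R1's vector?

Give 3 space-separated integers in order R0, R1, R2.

Op 1: merge R1<->R2 -> R1=(0,0,0) R2=(0,0,0)
Op 2: merge R2<->R0 -> R2=(0,0,0) R0=(0,0,0)
Op 3: inc R1 by 4 -> R1=(0,4,0) value=4
Op 4: inc R0 by 4 -> R0=(4,0,0) value=4
Op 5: inc R2 by 1 -> R2=(0,0,1) value=1
Op 6: inc R2 by 4 -> R2=(0,0,5) value=5
Op 7: inc R2 by 3 -> R2=(0,0,8) value=8
Op 8: inc R0 by 3 -> R0=(7,0,0) value=7
Op 9: merge R1<->R2 -> R1=(0,4,8) R2=(0,4,8)
Op 10: inc R1 by 2 -> R1=(0,6,8) value=14
Op 11: inc R0 by 2 -> R0=(9,0,0) value=9

Answer: 0 6 8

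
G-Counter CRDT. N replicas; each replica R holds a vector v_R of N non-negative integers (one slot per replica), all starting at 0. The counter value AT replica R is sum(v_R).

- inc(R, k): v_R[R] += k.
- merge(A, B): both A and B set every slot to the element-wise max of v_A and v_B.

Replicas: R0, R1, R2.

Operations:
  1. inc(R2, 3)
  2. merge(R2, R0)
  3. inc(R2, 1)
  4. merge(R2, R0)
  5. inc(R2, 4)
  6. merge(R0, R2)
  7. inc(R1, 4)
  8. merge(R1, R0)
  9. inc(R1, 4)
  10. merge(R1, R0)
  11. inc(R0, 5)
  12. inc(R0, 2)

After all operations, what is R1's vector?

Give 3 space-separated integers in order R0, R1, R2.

Answer: 0 8 8

Derivation:
Op 1: inc R2 by 3 -> R2=(0,0,3) value=3
Op 2: merge R2<->R0 -> R2=(0,0,3) R0=(0,0,3)
Op 3: inc R2 by 1 -> R2=(0,0,4) value=4
Op 4: merge R2<->R0 -> R2=(0,0,4) R0=(0,0,4)
Op 5: inc R2 by 4 -> R2=(0,0,8) value=8
Op 6: merge R0<->R2 -> R0=(0,0,8) R2=(0,0,8)
Op 7: inc R1 by 4 -> R1=(0,4,0) value=4
Op 8: merge R1<->R0 -> R1=(0,4,8) R0=(0,4,8)
Op 9: inc R1 by 4 -> R1=(0,8,8) value=16
Op 10: merge R1<->R0 -> R1=(0,8,8) R0=(0,8,8)
Op 11: inc R0 by 5 -> R0=(5,8,8) value=21
Op 12: inc R0 by 2 -> R0=(7,8,8) value=23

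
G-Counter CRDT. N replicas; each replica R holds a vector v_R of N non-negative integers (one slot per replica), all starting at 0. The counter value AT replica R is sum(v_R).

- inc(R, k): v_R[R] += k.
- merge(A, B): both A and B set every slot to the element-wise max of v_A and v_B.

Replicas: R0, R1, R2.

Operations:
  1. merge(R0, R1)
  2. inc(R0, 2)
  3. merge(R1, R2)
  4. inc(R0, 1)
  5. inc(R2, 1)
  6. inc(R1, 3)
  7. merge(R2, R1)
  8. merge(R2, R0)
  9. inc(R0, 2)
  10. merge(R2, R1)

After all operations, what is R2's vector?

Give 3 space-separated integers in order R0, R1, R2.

Op 1: merge R0<->R1 -> R0=(0,0,0) R1=(0,0,0)
Op 2: inc R0 by 2 -> R0=(2,0,0) value=2
Op 3: merge R1<->R2 -> R1=(0,0,0) R2=(0,0,0)
Op 4: inc R0 by 1 -> R0=(3,0,0) value=3
Op 5: inc R2 by 1 -> R2=(0,0,1) value=1
Op 6: inc R1 by 3 -> R1=(0,3,0) value=3
Op 7: merge R2<->R1 -> R2=(0,3,1) R1=(0,3,1)
Op 8: merge R2<->R0 -> R2=(3,3,1) R0=(3,3,1)
Op 9: inc R0 by 2 -> R0=(5,3,1) value=9
Op 10: merge R2<->R1 -> R2=(3,3,1) R1=(3,3,1)

Answer: 3 3 1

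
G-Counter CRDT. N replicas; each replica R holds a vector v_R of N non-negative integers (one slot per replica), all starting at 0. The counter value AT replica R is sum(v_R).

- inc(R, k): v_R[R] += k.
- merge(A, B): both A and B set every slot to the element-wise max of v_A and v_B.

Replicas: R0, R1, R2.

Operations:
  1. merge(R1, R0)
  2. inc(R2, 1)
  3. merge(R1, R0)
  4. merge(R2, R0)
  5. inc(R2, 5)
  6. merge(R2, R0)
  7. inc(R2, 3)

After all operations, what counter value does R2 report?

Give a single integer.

Op 1: merge R1<->R0 -> R1=(0,0,0) R0=(0,0,0)
Op 2: inc R2 by 1 -> R2=(0,0,1) value=1
Op 3: merge R1<->R0 -> R1=(0,0,0) R0=(0,0,0)
Op 4: merge R2<->R0 -> R2=(0,0,1) R0=(0,0,1)
Op 5: inc R2 by 5 -> R2=(0,0,6) value=6
Op 6: merge R2<->R0 -> R2=(0,0,6) R0=(0,0,6)
Op 7: inc R2 by 3 -> R2=(0,0,9) value=9

Answer: 9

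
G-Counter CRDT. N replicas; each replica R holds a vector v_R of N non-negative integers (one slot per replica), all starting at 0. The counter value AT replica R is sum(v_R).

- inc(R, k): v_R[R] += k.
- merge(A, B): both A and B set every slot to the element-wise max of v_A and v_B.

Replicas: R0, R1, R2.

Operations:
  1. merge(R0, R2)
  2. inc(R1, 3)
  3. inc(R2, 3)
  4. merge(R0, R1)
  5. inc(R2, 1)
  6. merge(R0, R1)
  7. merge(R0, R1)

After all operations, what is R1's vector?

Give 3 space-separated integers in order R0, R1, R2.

Answer: 0 3 0

Derivation:
Op 1: merge R0<->R2 -> R0=(0,0,0) R2=(0,0,0)
Op 2: inc R1 by 3 -> R1=(0,3,0) value=3
Op 3: inc R2 by 3 -> R2=(0,0,3) value=3
Op 4: merge R0<->R1 -> R0=(0,3,0) R1=(0,3,0)
Op 5: inc R2 by 1 -> R2=(0,0,4) value=4
Op 6: merge R0<->R1 -> R0=(0,3,0) R1=(0,3,0)
Op 7: merge R0<->R1 -> R0=(0,3,0) R1=(0,3,0)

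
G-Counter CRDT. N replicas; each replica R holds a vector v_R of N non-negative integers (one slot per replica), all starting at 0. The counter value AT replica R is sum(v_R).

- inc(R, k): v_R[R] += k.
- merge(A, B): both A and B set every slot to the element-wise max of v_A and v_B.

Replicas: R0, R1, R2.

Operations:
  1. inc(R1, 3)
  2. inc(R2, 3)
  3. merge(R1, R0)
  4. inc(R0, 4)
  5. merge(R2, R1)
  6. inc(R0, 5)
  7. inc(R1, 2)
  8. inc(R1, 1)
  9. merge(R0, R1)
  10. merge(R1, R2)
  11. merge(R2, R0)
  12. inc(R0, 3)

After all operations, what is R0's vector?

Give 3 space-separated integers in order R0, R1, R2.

Op 1: inc R1 by 3 -> R1=(0,3,0) value=3
Op 2: inc R2 by 3 -> R2=(0,0,3) value=3
Op 3: merge R1<->R0 -> R1=(0,3,0) R0=(0,3,0)
Op 4: inc R0 by 4 -> R0=(4,3,0) value=7
Op 5: merge R2<->R1 -> R2=(0,3,3) R1=(0,3,3)
Op 6: inc R0 by 5 -> R0=(9,3,0) value=12
Op 7: inc R1 by 2 -> R1=(0,5,3) value=8
Op 8: inc R1 by 1 -> R1=(0,6,3) value=9
Op 9: merge R0<->R1 -> R0=(9,6,3) R1=(9,6,3)
Op 10: merge R1<->R2 -> R1=(9,6,3) R2=(9,6,3)
Op 11: merge R2<->R0 -> R2=(9,6,3) R0=(9,6,3)
Op 12: inc R0 by 3 -> R0=(12,6,3) value=21

Answer: 12 6 3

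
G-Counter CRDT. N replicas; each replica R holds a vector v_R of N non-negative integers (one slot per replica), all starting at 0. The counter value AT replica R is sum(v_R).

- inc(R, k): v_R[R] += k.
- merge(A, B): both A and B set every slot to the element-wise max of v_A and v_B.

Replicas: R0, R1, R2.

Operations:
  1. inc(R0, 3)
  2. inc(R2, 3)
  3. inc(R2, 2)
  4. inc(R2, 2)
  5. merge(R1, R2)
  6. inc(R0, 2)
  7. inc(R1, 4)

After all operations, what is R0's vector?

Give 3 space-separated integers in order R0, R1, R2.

Op 1: inc R0 by 3 -> R0=(3,0,0) value=3
Op 2: inc R2 by 3 -> R2=(0,0,3) value=3
Op 3: inc R2 by 2 -> R2=(0,0,5) value=5
Op 4: inc R2 by 2 -> R2=(0,0,7) value=7
Op 5: merge R1<->R2 -> R1=(0,0,7) R2=(0,0,7)
Op 6: inc R0 by 2 -> R0=(5,0,0) value=5
Op 7: inc R1 by 4 -> R1=(0,4,7) value=11

Answer: 5 0 0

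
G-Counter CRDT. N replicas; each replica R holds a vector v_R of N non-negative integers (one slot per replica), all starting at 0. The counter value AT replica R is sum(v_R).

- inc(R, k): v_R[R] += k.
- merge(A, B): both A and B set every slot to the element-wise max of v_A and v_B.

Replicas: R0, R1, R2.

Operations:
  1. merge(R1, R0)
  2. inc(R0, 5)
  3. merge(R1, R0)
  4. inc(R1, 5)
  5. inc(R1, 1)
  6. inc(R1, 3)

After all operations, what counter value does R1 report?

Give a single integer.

Op 1: merge R1<->R0 -> R1=(0,0,0) R0=(0,0,0)
Op 2: inc R0 by 5 -> R0=(5,0,0) value=5
Op 3: merge R1<->R0 -> R1=(5,0,0) R0=(5,0,0)
Op 4: inc R1 by 5 -> R1=(5,5,0) value=10
Op 5: inc R1 by 1 -> R1=(5,6,0) value=11
Op 6: inc R1 by 3 -> R1=(5,9,0) value=14

Answer: 14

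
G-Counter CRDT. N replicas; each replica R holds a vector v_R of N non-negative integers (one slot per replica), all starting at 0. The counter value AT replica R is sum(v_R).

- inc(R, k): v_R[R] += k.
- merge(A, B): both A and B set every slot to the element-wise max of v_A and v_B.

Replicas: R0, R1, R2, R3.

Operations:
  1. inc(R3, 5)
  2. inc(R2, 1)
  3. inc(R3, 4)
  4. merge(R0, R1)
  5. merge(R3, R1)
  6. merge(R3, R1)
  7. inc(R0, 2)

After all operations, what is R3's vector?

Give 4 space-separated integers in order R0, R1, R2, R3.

Answer: 0 0 0 9

Derivation:
Op 1: inc R3 by 5 -> R3=(0,0,0,5) value=5
Op 2: inc R2 by 1 -> R2=(0,0,1,0) value=1
Op 3: inc R3 by 4 -> R3=(0,0,0,9) value=9
Op 4: merge R0<->R1 -> R0=(0,0,0,0) R1=(0,0,0,0)
Op 5: merge R3<->R1 -> R3=(0,0,0,9) R1=(0,0,0,9)
Op 6: merge R3<->R1 -> R3=(0,0,0,9) R1=(0,0,0,9)
Op 7: inc R0 by 2 -> R0=(2,0,0,0) value=2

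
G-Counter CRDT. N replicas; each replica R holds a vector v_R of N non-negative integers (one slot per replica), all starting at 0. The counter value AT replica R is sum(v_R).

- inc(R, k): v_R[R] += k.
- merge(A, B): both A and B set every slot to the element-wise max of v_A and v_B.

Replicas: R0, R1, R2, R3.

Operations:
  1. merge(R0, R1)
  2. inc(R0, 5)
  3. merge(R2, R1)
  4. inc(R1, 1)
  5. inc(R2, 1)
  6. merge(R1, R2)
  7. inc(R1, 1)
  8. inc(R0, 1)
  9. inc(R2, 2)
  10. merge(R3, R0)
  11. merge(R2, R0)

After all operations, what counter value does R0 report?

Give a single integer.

Op 1: merge R0<->R1 -> R0=(0,0,0,0) R1=(0,0,0,0)
Op 2: inc R0 by 5 -> R0=(5,0,0,0) value=5
Op 3: merge R2<->R1 -> R2=(0,0,0,0) R1=(0,0,0,0)
Op 4: inc R1 by 1 -> R1=(0,1,0,0) value=1
Op 5: inc R2 by 1 -> R2=(0,0,1,0) value=1
Op 6: merge R1<->R2 -> R1=(0,1,1,0) R2=(0,1,1,0)
Op 7: inc R1 by 1 -> R1=(0,2,1,0) value=3
Op 8: inc R0 by 1 -> R0=(6,0,0,0) value=6
Op 9: inc R2 by 2 -> R2=(0,1,3,0) value=4
Op 10: merge R3<->R0 -> R3=(6,0,0,0) R0=(6,0,0,0)
Op 11: merge R2<->R0 -> R2=(6,1,3,0) R0=(6,1,3,0)

Answer: 10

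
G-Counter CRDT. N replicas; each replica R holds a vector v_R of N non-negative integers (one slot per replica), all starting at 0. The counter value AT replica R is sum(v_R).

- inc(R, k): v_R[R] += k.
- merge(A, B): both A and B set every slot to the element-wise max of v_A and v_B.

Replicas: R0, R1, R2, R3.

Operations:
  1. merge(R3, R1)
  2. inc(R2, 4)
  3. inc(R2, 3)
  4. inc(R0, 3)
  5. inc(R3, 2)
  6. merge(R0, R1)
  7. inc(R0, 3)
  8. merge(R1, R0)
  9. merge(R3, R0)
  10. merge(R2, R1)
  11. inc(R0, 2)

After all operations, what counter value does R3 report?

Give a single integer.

Op 1: merge R3<->R1 -> R3=(0,0,0,0) R1=(0,0,0,0)
Op 2: inc R2 by 4 -> R2=(0,0,4,0) value=4
Op 3: inc R2 by 3 -> R2=(0,0,7,0) value=7
Op 4: inc R0 by 3 -> R0=(3,0,0,0) value=3
Op 5: inc R3 by 2 -> R3=(0,0,0,2) value=2
Op 6: merge R0<->R1 -> R0=(3,0,0,0) R1=(3,0,0,0)
Op 7: inc R0 by 3 -> R0=(6,0,0,0) value=6
Op 8: merge R1<->R0 -> R1=(6,0,0,0) R0=(6,0,0,0)
Op 9: merge R3<->R0 -> R3=(6,0,0,2) R0=(6,0,0,2)
Op 10: merge R2<->R1 -> R2=(6,0,7,0) R1=(6,0,7,0)
Op 11: inc R0 by 2 -> R0=(8,0,0,2) value=10

Answer: 8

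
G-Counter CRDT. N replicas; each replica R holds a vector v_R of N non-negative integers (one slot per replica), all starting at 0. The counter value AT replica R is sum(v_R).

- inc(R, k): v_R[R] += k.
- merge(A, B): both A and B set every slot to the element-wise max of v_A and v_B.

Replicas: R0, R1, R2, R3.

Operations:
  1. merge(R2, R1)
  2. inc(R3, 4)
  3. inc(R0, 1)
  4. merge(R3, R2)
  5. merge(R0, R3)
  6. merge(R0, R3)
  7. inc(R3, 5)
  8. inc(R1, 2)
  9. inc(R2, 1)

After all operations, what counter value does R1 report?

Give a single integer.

Answer: 2

Derivation:
Op 1: merge R2<->R1 -> R2=(0,0,0,0) R1=(0,0,0,0)
Op 2: inc R3 by 4 -> R3=(0,0,0,4) value=4
Op 3: inc R0 by 1 -> R0=(1,0,0,0) value=1
Op 4: merge R3<->R2 -> R3=(0,0,0,4) R2=(0,0,0,4)
Op 5: merge R0<->R3 -> R0=(1,0,0,4) R3=(1,0,0,4)
Op 6: merge R0<->R3 -> R0=(1,0,0,4) R3=(1,0,0,4)
Op 7: inc R3 by 5 -> R3=(1,0,0,9) value=10
Op 8: inc R1 by 2 -> R1=(0,2,0,0) value=2
Op 9: inc R2 by 1 -> R2=(0,0,1,4) value=5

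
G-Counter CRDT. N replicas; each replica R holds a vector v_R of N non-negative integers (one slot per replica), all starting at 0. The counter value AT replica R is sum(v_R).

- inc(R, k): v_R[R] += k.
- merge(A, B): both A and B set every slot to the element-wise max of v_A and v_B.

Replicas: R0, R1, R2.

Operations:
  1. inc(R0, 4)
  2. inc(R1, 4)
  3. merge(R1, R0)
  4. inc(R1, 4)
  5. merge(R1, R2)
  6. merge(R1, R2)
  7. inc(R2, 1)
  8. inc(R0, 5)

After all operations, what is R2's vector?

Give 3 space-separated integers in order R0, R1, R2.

Op 1: inc R0 by 4 -> R0=(4,0,0) value=4
Op 2: inc R1 by 4 -> R1=(0,4,0) value=4
Op 3: merge R1<->R0 -> R1=(4,4,0) R0=(4,4,0)
Op 4: inc R1 by 4 -> R1=(4,8,0) value=12
Op 5: merge R1<->R2 -> R1=(4,8,0) R2=(4,8,0)
Op 6: merge R1<->R2 -> R1=(4,8,0) R2=(4,8,0)
Op 7: inc R2 by 1 -> R2=(4,8,1) value=13
Op 8: inc R0 by 5 -> R0=(9,4,0) value=13

Answer: 4 8 1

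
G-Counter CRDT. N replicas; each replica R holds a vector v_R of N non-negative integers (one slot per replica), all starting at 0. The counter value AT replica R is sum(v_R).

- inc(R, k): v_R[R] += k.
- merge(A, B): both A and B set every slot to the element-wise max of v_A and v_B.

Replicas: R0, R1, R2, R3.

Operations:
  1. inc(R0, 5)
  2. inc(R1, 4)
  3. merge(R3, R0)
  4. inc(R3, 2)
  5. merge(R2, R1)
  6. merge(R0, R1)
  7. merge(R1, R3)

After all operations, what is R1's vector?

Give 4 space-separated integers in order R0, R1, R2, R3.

Op 1: inc R0 by 5 -> R0=(5,0,0,0) value=5
Op 2: inc R1 by 4 -> R1=(0,4,0,0) value=4
Op 3: merge R3<->R0 -> R3=(5,0,0,0) R0=(5,0,0,0)
Op 4: inc R3 by 2 -> R3=(5,0,0,2) value=7
Op 5: merge R2<->R1 -> R2=(0,4,0,0) R1=(0,4,0,0)
Op 6: merge R0<->R1 -> R0=(5,4,0,0) R1=(5,4,0,0)
Op 7: merge R1<->R3 -> R1=(5,4,0,2) R3=(5,4,0,2)

Answer: 5 4 0 2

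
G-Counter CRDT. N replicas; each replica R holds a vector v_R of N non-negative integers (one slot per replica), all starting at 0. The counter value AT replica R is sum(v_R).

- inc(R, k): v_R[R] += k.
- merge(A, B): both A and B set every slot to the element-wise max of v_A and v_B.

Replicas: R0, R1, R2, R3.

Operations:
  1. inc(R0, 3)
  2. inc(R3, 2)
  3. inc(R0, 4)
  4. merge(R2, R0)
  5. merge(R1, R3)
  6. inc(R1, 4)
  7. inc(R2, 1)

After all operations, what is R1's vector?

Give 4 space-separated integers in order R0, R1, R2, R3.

Op 1: inc R0 by 3 -> R0=(3,0,0,0) value=3
Op 2: inc R3 by 2 -> R3=(0,0,0,2) value=2
Op 3: inc R0 by 4 -> R0=(7,0,0,0) value=7
Op 4: merge R2<->R0 -> R2=(7,0,0,0) R0=(7,0,0,0)
Op 5: merge R1<->R3 -> R1=(0,0,0,2) R3=(0,0,0,2)
Op 6: inc R1 by 4 -> R1=(0,4,0,2) value=6
Op 7: inc R2 by 1 -> R2=(7,0,1,0) value=8

Answer: 0 4 0 2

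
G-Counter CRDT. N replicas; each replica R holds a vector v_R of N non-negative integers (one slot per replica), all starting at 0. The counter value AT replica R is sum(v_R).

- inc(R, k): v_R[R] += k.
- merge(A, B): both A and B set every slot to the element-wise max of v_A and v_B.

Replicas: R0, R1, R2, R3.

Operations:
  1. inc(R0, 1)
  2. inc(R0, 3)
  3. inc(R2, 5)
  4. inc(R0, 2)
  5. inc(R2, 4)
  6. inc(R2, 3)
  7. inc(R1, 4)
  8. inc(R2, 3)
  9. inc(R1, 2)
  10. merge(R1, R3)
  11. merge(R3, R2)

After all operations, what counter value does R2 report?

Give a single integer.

Answer: 21

Derivation:
Op 1: inc R0 by 1 -> R0=(1,0,0,0) value=1
Op 2: inc R0 by 3 -> R0=(4,0,0,0) value=4
Op 3: inc R2 by 5 -> R2=(0,0,5,0) value=5
Op 4: inc R0 by 2 -> R0=(6,0,0,0) value=6
Op 5: inc R2 by 4 -> R2=(0,0,9,0) value=9
Op 6: inc R2 by 3 -> R2=(0,0,12,0) value=12
Op 7: inc R1 by 4 -> R1=(0,4,0,0) value=4
Op 8: inc R2 by 3 -> R2=(0,0,15,0) value=15
Op 9: inc R1 by 2 -> R1=(0,6,0,0) value=6
Op 10: merge R1<->R3 -> R1=(0,6,0,0) R3=(0,6,0,0)
Op 11: merge R3<->R2 -> R3=(0,6,15,0) R2=(0,6,15,0)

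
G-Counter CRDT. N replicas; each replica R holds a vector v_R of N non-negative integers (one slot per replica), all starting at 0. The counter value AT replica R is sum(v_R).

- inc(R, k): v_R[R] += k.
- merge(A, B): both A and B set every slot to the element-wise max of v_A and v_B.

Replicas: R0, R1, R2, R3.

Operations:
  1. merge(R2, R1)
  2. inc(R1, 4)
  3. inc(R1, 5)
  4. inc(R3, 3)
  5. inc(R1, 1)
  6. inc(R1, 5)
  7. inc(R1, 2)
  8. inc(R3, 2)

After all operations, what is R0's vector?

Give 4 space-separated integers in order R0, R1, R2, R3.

Answer: 0 0 0 0

Derivation:
Op 1: merge R2<->R1 -> R2=(0,0,0,0) R1=(0,0,0,0)
Op 2: inc R1 by 4 -> R1=(0,4,0,0) value=4
Op 3: inc R1 by 5 -> R1=(0,9,0,0) value=9
Op 4: inc R3 by 3 -> R3=(0,0,0,3) value=3
Op 5: inc R1 by 1 -> R1=(0,10,0,0) value=10
Op 6: inc R1 by 5 -> R1=(0,15,0,0) value=15
Op 7: inc R1 by 2 -> R1=(0,17,0,0) value=17
Op 8: inc R3 by 2 -> R3=(0,0,0,5) value=5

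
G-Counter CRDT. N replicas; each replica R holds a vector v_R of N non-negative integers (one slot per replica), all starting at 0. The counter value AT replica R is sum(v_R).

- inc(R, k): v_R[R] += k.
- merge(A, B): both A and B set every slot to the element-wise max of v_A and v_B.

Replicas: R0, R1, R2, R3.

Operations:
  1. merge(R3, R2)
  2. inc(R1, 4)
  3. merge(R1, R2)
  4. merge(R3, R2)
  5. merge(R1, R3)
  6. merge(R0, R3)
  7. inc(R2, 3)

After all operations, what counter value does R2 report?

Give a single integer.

Op 1: merge R3<->R2 -> R3=(0,0,0,0) R2=(0,0,0,0)
Op 2: inc R1 by 4 -> R1=(0,4,0,0) value=4
Op 3: merge R1<->R2 -> R1=(0,4,0,0) R2=(0,4,0,0)
Op 4: merge R3<->R2 -> R3=(0,4,0,0) R2=(0,4,0,0)
Op 5: merge R1<->R3 -> R1=(0,4,0,0) R3=(0,4,0,0)
Op 6: merge R0<->R3 -> R0=(0,4,0,0) R3=(0,4,0,0)
Op 7: inc R2 by 3 -> R2=(0,4,3,0) value=7

Answer: 7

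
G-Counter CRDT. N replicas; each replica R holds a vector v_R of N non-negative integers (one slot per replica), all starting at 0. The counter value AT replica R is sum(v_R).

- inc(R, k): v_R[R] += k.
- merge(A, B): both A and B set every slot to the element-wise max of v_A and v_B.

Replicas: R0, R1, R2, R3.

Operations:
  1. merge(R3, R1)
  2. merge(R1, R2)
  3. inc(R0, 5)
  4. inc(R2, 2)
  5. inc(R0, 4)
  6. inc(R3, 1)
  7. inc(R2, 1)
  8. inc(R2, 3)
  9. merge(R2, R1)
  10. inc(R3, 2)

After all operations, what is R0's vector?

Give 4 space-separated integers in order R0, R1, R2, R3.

Op 1: merge R3<->R1 -> R3=(0,0,0,0) R1=(0,0,0,0)
Op 2: merge R1<->R2 -> R1=(0,0,0,0) R2=(0,0,0,0)
Op 3: inc R0 by 5 -> R0=(5,0,0,0) value=5
Op 4: inc R2 by 2 -> R2=(0,0,2,0) value=2
Op 5: inc R0 by 4 -> R0=(9,0,0,0) value=9
Op 6: inc R3 by 1 -> R3=(0,0,0,1) value=1
Op 7: inc R2 by 1 -> R2=(0,0,3,0) value=3
Op 8: inc R2 by 3 -> R2=(0,0,6,0) value=6
Op 9: merge R2<->R1 -> R2=(0,0,6,0) R1=(0,0,6,0)
Op 10: inc R3 by 2 -> R3=(0,0,0,3) value=3

Answer: 9 0 0 0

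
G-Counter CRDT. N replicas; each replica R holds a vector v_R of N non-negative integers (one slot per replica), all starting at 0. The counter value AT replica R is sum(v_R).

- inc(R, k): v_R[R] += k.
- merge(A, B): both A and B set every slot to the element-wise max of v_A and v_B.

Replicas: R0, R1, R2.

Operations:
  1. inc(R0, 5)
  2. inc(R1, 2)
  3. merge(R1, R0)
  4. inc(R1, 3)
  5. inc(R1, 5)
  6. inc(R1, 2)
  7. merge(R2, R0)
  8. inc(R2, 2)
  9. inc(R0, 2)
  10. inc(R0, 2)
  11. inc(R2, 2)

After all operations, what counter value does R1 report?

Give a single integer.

Answer: 17

Derivation:
Op 1: inc R0 by 5 -> R0=(5,0,0) value=5
Op 2: inc R1 by 2 -> R1=(0,2,0) value=2
Op 3: merge R1<->R0 -> R1=(5,2,0) R0=(5,2,0)
Op 4: inc R1 by 3 -> R1=(5,5,0) value=10
Op 5: inc R1 by 5 -> R1=(5,10,0) value=15
Op 6: inc R1 by 2 -> R1=(5,12,0) value=17
Op 7: merge R2<->R0 -> R2=(5,2,0) R0=(5,2,0)
Op 8: inc R2 by 2 -> R2=(5,2,2) value=9
Op 9: inc R0 by 2 -> R0=(7,2,0) value=9
Op 10: inc R0 by 2 -> R0=(9,2,0) value=11
Op 11: inc R2 by 2 -> R2=(5,2,4) value=11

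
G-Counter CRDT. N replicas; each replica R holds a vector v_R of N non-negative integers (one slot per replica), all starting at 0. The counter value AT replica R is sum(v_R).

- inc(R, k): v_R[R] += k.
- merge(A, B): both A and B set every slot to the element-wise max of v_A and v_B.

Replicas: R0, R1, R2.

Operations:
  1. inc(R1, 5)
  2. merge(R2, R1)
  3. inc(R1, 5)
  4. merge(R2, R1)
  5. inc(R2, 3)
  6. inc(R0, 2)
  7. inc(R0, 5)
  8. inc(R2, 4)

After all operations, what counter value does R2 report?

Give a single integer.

Answer: 17

Derivation:
Op 1: inc R1 by 5 -> R1=(0,5,0) value=5
Op 2: merge R2<->R1 -> R2=(0,5,0) R1=(0,5,0)
Op 3: inc R1 by 5 -> R1=(0,10,0) value=10
Op 4: merge R2<->R1 -> R2=(0,10,0) R1=(0,10,0)
Op 5: inc R2 by 3 -> R2=(0,10,3) value=13
Op 6: inc R0 by 2 -> R0=(2,0,0) value=2
Op 7: inc R0 by 5 -> R0=(7,0,0) value=7
Op 8: inc R2 by 4 -> R2=(0,10,7) value=17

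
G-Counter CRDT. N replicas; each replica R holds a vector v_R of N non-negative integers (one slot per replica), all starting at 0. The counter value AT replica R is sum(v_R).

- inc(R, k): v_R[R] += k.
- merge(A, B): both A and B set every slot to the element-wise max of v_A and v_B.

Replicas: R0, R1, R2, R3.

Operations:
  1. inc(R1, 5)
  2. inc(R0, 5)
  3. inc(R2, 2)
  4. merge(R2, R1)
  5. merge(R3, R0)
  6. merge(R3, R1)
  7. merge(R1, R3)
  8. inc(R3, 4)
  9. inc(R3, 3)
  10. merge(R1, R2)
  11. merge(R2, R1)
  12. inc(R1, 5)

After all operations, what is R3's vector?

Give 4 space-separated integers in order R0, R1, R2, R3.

Op 1: inc R1 by 5 -> R1=(0,5,0,0) value=5
Op 2: inc R0 by 5 -> R0=(5,0,0,0) value=5
Op 3: inc R2 by 2 -> R2=(0,0,2,0) value=2
Op 4: merge R2<->R1 -> R2=(0,5,2,0) R1=(0,5,2,0)
Op 5: merge R3<->R0 -> R3=(5,0,0,0) R0=(5,0,0,0)
Op 6: merge R3<->R1 -> R3=(5,5,2,0) R1=(5,5,2,0)
Op 7: merge R1<->R3 -> R1=(5,5,2,0) R3=(5,5,2,0)
Op 8: inc R3 by 4 -> R3=(5,5,2,4) value=16
Op 9: inc R3 by 3 -> R3=(5,5,2,7) value=19
Op 10: merge R1<->R2 -> R1=(5,5,2,0) R2=(5,5,2,0)
Op 11: merge R2<->R1 -> R2=(5,5,2,0) R1=(5,5,2,0)
Op 12: inc R1 by 5 -> R1=(5,10,2,0) value=17

Answer: 5 5 2 7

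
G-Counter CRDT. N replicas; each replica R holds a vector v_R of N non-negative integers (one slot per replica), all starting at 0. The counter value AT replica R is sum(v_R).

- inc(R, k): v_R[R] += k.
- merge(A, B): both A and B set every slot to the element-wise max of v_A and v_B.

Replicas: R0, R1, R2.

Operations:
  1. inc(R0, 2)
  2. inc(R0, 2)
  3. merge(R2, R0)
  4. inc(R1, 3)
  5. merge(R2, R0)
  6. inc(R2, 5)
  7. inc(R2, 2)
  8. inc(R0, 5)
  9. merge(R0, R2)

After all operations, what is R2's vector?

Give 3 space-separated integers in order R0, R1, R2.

Op 1: inc R0 by 2 -> R0=(2,0,0) value=2
Op 2: inc R0 by 2 -> R0=(4,0,0) value=4
Op 3: merge R2<->R0 -> R2=(4,0,0) R0=(4,0,0)
Op 4: inc R1 by 3 -> R1=(0,3,0) value=3
Op 5: merge R2<->R0 -> R2=(4,0,0) R0=(4,0,0)
Op 6: inc R2 by 5 -> R2=(4,0,5) value=9
Op 7: inc R2 by 2 -> R2=(4,0,7) value=11
Op 8: inc R0 by 5 -> R0=(9,0,0) value=9
Op 9: merge R0<->R2 -> R0=(9,0,7) R2=(9,0,7)

Answer: 9 0 7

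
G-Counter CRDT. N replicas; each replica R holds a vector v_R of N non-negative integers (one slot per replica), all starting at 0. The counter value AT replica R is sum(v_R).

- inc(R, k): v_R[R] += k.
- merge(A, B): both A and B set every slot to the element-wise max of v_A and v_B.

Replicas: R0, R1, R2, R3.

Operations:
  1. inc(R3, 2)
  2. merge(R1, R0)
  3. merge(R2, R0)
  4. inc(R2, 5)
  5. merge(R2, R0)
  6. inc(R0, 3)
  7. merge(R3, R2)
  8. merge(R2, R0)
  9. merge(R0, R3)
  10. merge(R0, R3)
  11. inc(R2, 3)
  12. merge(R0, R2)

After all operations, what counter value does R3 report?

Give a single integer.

Answer: 10

Derivation:
Op 1: inc R3 by 2 -> R3=(0,0,0,2) value=2
Op 2: merge R1<->R0 -> R1=(0,0,0,0) R0=(0,0,0,0)
Op 3: merge R2<->R0 -> R2=(0,0,0,0) R0=(0,0,0,0)
Op 4: inc R2 by 5 -> R2=(0,0,5,0) value=5
Op 5: merge R2<->R0 -> R2=(0,0,5,0) R0=(0,0,5,0)
Op 6: inc R0 by 3 -> R0=(3,0,5,0) value=8
Op 7: merge R3<->R2 -> R3=(0,0,5,2) R2=(0,0,5,2)
Op 8: merge R2<->R0 -> R2=(3,0,5,2) R0=(3,0,5,2)
Op 9: merge R0<->R3 -> R0=(3,0,5,2) R3=(3,0,5,2)
Op 10: merge R0<->R3 -> R0=(3,0,5,2) R3=(3,0,5,2)
Op 11: inc R2 by 3 -> R2=(3,0,8,2) value=13
Op 12: merge R0<->R2 -> R0=(3,0,8,2) R2=(3,0,8,2)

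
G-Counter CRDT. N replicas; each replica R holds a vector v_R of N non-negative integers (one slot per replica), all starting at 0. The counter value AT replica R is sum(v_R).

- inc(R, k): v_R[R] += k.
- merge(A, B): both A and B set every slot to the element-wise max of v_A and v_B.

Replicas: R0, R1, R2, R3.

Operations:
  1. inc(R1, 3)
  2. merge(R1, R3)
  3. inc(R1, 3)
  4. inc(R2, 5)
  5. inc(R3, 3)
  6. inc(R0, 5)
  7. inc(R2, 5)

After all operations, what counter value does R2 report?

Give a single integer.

Op 1: inc R1 by 3 -> R1=(0,3,0,0) value=3
Op 2: merge R1<->R3 -> R1=(0,3,0,0) R3=(0,3,0,0)
Op 3: inc R1 by 3 -> R1=(0,6,0,0) value=6
Op 4: inc R2 by 5 -> R2=(0,0,5,0) value=5
Op 5: inc R3 by 3 -> R3=(0,3,0,3) value=6
Op 6: inc R0 by 5 -> R0=(5,0,0,0) value=5
Op 7: inc R2 by 5 -> R2=(0,0,10,0) value=10

Answer: 10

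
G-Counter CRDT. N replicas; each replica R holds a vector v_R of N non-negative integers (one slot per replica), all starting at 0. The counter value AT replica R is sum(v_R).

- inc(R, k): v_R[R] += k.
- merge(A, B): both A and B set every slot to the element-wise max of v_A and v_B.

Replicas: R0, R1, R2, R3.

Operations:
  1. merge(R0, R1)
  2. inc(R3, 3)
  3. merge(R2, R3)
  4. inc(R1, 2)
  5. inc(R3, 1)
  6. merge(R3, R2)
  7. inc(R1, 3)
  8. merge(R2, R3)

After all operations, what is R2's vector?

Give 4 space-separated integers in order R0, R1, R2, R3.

Answer: 0 0 0 4

Derivation:
Op 1: merge R0<->R1 -> R0=(0,0,0,0) R1=(0,0,0,0)
Op 2: inc R3 by 3 -> R3=(0,0,0,3) value=3
Op 3: merge R2<->R3 -> R2=(0,0,0,3) R3=(0,0,0,3)
Op 4: inc R1 by 2 -> R1=(0,2,0,0) value=2
Op 5: inc R3 by 1 -> R3=(0,0,0,4) value=4
Op 6: merge R3<->R2 -> R3=(0,0,0,4) R2=(0,0,0,4)
Op 7: inc R1 by 3 -> R1=(0,5,0,0) value=5
Op 8: merge R2<->R3 -> R2=(0,0,0,4) R3=(0,0,0,4)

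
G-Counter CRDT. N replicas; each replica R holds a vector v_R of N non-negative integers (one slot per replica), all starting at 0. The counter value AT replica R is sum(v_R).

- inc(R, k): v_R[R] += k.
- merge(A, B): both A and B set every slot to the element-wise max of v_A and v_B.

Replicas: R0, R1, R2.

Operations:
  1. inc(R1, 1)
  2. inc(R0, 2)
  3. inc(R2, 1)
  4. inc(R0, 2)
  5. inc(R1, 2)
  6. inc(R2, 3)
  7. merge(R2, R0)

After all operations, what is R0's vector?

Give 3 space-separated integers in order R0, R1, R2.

Answer: 4 0 4

Derivation:
Op 1: inc R1 by 1 -> R1=(0,1,0) value=1
Op 2: inc R0 by 2 -> R0=(2,0,0) value=2
Op 3: inc R2 by 1 -> R2=(0,0,1) value=1
Op 4: inc R0 by 2 -> R0=(4,0,0) value=4
Op 5: inc R1 by 2 -> R1=(0,3,0) value=3
Op 6: inc R2 by 3 -> R2=(0,0,4) value=4
Op 7: merge R2<->R0 -> R2=(4,0,4) R0=(4,0,4)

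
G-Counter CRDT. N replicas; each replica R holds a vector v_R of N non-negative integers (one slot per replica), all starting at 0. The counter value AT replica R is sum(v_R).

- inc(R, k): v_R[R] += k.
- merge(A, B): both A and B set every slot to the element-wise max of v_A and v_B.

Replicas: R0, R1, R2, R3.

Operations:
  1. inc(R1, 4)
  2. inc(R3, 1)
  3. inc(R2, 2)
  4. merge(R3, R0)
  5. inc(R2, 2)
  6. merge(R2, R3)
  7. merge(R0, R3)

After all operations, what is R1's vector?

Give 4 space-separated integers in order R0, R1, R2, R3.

Answer: 0 4 0 0

Derivation:
Op 1: inc R1 by 4 -> R1=(0,4,0,0) value=4
Op 2: inc R3 by 1 -> R3=(0,0,0,1) value=1
Op 3: inc R2 by 2 -> R2=(0,0,2,0) value=2
Op 4: merge R3<->R0 -> R3=(0,0,0,1) R0=(0,0,0,1)
Op 5: inc R2 by 2 -> R2=(0,0,4,0) value=4
Op 6: merge R2<->R3 -> R2=(0,0,4,1) R3=(0,0,4,1)
Op 7: merge R0<->R3 -> R0=(0,0,4,1) R3=(0,0,4,1)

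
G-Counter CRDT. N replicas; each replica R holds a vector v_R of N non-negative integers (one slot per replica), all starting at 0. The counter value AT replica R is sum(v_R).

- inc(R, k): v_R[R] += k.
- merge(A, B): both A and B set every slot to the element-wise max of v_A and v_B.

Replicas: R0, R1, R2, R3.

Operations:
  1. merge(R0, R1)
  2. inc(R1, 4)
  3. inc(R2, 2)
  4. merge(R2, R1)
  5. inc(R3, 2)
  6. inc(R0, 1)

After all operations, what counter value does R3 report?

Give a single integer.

Op 1: merge R0<->R1 -> R0=(0,0,0,0) R1=(0,0,0,0)
Op 2: inc R1 by 4 -> R1=(0,4,0,0) value=4
Op 3: inc R2 by 2 -> R2=(0,0,2,0) value=2
Op 4: merge R2<->R1 -> R2=(0,4,2,0) R1=(0,4,2,0)
Op 5: inc R3 by 2 -> R3=(0,0,0,2) value=2
Op 6: inc R0 by 1 -> R0=(1,0,0,0) value=1

Answer: 2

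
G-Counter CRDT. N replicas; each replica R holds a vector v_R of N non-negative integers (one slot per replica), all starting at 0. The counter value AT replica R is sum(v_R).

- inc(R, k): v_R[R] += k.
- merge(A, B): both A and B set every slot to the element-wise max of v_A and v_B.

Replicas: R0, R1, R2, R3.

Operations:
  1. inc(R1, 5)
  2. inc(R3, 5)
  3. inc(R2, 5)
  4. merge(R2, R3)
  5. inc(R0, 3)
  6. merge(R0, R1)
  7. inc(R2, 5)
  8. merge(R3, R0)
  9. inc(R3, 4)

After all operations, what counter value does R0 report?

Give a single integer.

Op 1: inc R1 by 5 -> R1=(0,5,0,0) value=5
Op 2: inc R3 by 5 -> R3=(0,0,0,5) value=5
Op 3: inc R2 by 5 -> R2=(0,0,5,0) value=5
Op 4: merge R2<->R3 -> R2=(0,0,5,5) R3=(0,0,5,5)
Op 5: inc R0 by 3 -> R0=(3,0,0,0) value=3
Op 6: merge R0<->R1 -> R0=(3,5,0,0) R1=(3,5,0,0)
Op 7: inc R2 by 5 -> R2=(0,0,10,5) value=15
Op 8: merge R3<->R0 -> R3=(3,5,5,5) R0=(3,5,5,5)
Op 9: inc R3 by 4 -> R3=(3,5,5,9) value=22

Answer: 18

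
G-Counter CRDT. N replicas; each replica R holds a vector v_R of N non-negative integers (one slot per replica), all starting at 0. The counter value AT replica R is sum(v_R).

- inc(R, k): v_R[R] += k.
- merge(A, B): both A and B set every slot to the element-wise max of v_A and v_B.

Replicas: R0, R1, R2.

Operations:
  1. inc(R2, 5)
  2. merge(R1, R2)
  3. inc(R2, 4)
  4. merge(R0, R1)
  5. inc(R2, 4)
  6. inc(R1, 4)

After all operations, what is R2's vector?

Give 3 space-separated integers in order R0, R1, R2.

Op 1: inc R2 by 5 -> R2=(0,0,5) value=5
Op 2: merge R1<->R2 -> R1=(0,0,5) R2=(0,0,5)
Op 3: inc R2 by 4 -> R2=(0,0,9) value=9
Op 4: merge R0<->R1 -> R0=(0,0,5) R1=(0,0,5)
Op 5: inc R2 by 4 -> R2=(0,0,13) value=13
Op 6: inc R1 by 4 -> R1=(0,4,5) value=9

Answer: 0 0 13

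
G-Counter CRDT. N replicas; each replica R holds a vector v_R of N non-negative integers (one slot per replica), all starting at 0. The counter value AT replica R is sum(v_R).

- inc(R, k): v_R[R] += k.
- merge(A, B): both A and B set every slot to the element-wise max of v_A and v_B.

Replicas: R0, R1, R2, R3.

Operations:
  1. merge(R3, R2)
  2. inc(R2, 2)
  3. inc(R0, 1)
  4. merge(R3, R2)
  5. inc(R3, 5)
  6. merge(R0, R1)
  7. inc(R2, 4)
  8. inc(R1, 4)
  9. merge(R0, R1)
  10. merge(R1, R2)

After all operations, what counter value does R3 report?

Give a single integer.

Answer: 7

Derivation:
Op 1: merge R3<->R2 -> R3=(0,0,0,0) R2=(0,0,0,0)
Op 2: inc R2 by 2 -> R2=(0,0,2,0) value=2
Op 3: inc R0 by 1 -> R0=(1,0,0,0) value=1
Op 4: merge R3<->R2 -> R3=(0,0,2,0) R2=(0,0,2,0)
Op 5: inc R3 by 5 -> R3=(0,0,2,5) value=7
Op 6: merge R0<->R1 -> R0=(1,0,0,0) R1=(1,0,0,0)
Op 7: inc R2 by 4 -> R2=(0,0,6,0) value=6
Op 8: inc R1 by 4 -> R1=(1,4,0,0) value=5
Op 9: merge R0<->R1 -> R0=(1,4,0,0) R1=(1,4,0,0)
Op 10: merge R1<->R2 -> R1=(1,4,6,0) R2=(1,4,6,0)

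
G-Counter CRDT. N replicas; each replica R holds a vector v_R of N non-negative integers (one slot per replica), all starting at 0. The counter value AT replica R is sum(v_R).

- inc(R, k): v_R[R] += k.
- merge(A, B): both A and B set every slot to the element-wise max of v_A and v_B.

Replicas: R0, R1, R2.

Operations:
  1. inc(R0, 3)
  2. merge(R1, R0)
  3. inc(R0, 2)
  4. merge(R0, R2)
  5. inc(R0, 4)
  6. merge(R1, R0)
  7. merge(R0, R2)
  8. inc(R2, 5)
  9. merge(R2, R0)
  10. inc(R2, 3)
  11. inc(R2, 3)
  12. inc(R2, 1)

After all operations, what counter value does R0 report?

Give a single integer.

Answer: 14

Derivation:
Op 1: inc R0 by 3 -> R0=(3,0,0) value=3
Op 2: merge R1<->R0 -> R1=(3,0,0) R0=(3,0,0)
Op 3: inc R0 by 2 -> R0=(5,0,0) value=5
Op 4: merge R0<->R2 -> R0=(5,0,0) R2=(5,0,0)
Op 5: inc R0 by 4 -> R0=(9,0,0) value=9
Op 6: merge R1<->R0 -> R1=(9,0,0) R0=(9,0,0)
Op 7: merge R0<->R2 -> R0=(9,0,0) R2=(9,0,0)
Op 8: inc R2 by 5 -> R2=(9,0,5) value=14
Op 9: merge R2<->R0 -> R2=(9,0,5) R0=(9,0,5)
Op 10: inc R2 by 3 -> R2=(9,0,8) value=17
Op 11: inc R2 by 3 -> R2=(9,0,11) value=20
Op 12: inc R2 by 1 -> R2=(9,0,12) value=21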